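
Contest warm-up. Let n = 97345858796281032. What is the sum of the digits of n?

9+7+3+4+5+8+5+8+7+9+6+2+8+1+0+3+2 = 87

87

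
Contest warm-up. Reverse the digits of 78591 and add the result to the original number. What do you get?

Reverse of 78591 is 19587.
78591 + 19587 = 98178

98178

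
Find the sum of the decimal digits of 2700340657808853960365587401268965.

156

2+7+0+0+3+4+0+6+5+7+8+0+8+8+5+3+9+6+0+3+6+5+5+8+7+4+0+1+2+6+8+9+6+5 = 156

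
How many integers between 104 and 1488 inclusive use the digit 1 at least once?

The integers in [104, 1488] that use the digit 1 at least once: 104, 105, 106, 107, 108, 109, …, 1487, 1488.
737 qualify.

737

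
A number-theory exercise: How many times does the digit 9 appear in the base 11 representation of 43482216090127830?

2

43482216090127830 in base 11 is A455857315929854.
The digit 9 appears 2 times.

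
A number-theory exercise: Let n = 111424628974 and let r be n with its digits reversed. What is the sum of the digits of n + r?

Reversal of 111424628974 is 479826424111; 111424628974 + 479826424111 = 591251053085.
Digit sum of 591251053085: 5+9+1+2+5+1+0+5+3+0+8+5 = 44.

44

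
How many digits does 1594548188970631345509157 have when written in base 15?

21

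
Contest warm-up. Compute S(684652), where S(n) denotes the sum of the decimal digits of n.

31

6+8+4+6+5+2 = 31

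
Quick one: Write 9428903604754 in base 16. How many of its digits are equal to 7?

9428903604754 in base 16 is 89356733212.
The digit 7 appears 1 time.

1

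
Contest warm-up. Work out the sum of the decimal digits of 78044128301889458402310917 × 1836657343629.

162

78044128301889458402310917 × 1836657343629 = 143340321372789151250785863212167097793
Sum of its 39 digits: 162.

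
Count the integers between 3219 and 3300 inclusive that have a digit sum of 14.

8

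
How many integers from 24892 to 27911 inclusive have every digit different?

1019

The integers in [24892, 27911] that have every digit different: 24893, 24895, 24896, 24897, 24901, 24903, …, 27908, 27910.
1019 qualify.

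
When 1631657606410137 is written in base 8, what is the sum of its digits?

1631657606410137 in base 8 is 56277574401467631.
Digit sum: 5+6+2+7+7+5+7+4+4+0+1+4+6+7+6+3+1 = 75.

75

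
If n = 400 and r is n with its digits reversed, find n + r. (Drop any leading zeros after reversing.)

Reverse of 400 is 4.
400 + 4 = 404

404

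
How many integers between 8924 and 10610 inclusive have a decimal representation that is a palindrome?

The integers in [8924, 10610] that have a decimal representation that is a palindrome: 8998, 9009, 9119, 9229, 9339, 9449, …, 10501, 10601.
18 qualify.

18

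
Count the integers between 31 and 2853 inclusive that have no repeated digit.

1637

The integers in [31, 2853] that have no repeated digit: 31, 32, 34, 35, 36, 37, …, 2851, 2853.
1637 qualify.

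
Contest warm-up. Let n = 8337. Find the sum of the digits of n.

21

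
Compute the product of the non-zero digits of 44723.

672

4×4×7×2×3 = 672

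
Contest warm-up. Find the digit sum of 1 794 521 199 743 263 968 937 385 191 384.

157

1+7+9+4+5+2+1+1+9+9+7+4+3+2+6+3+9+6+8+9+3+7+3+8+5+1+9+1+3+8+4 = 157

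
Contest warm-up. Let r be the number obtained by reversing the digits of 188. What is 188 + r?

1069

Reverse of 188 is 881.
188 + 881 = 1069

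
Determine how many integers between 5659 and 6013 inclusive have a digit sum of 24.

28

The integers in [5659, 6013] that have a digit sum of 24: 5667, 5676, 5685, 5694, 5739, 5748, …, 5982, 5991.
28 qualify.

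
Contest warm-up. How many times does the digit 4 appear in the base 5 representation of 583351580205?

2

583351580205 in base 5 is 34024201001031310.
The digit 4 appears 2 times.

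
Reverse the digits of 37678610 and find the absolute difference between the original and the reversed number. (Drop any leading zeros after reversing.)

Reverse of 37678610 is 1687673.
|37678610 − 1687673| = 35990937

35990937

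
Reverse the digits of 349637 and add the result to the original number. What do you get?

Reverse of 349637 is 736943.
349637 + 736943 = 1086580

1086580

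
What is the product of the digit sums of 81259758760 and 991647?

S(81259758760) = 8+1+2+5+9+7+5+8+7+6+0 = 58.
S(991647) = 9+9+1+6+4+7 = 36.
58 · 36 = 2088.

2088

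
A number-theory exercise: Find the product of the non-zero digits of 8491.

8×4×9×1 = 288

288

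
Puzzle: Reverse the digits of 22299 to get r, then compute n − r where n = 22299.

-76923

Reverse of 22299 is 99222.
22299 − 99222 = -76923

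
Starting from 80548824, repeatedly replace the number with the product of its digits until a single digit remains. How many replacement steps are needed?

1

80548824 → 0 (1 step)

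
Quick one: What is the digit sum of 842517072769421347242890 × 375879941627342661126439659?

842517072769421347242890 × 375879941627342661126439659 = 316685268132609705081425004661693446703001601774510
Sum of its 51 digits: 189.

189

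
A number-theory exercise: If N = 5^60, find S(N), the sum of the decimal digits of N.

5^60 = 867361737988403547205962240695953369140625
Sum of its 42 digits: 199.

199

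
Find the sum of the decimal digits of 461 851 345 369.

4+6+1+8+5+1+3+4+5+3+6+9 = 55

55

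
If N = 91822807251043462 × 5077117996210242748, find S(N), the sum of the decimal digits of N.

91822807251043462 × 5077117996210242748 = 466195227156817130023875855318313576
Sum of its 36 digits: 154.

154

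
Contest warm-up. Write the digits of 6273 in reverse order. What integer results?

3726

Reversing 6273 gives 3726.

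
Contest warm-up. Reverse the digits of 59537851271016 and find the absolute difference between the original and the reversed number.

Reverse of 59537851271016 is 61017215873595.
|59537851271016 − 61017215873595| = 1479364602579

1479364602579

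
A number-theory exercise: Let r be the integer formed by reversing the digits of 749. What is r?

Reversing 749 gives 947.

947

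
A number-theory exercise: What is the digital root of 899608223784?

8+9+9+6+0+8+2+2+3+7+8+4 = 66
6+6 = 12
1+2 = 3

3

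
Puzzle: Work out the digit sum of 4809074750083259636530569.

4+8+0+9+0+7+4+7+5+0+0+8+3+2+5+9+6+3+6+5+3+0+5+6+9 = 114

114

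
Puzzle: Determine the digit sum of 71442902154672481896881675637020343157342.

175

7+1+4+4+2+9+0+2+1+5+4+6+7+2+4+8+1+8+9+6+8+8+1+6+7+5+6+3+7+0+2+0+3+4+3+1+5+7+3+4+2 = 175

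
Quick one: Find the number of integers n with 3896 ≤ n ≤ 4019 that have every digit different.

The integers in [3896, 4019] that have every digit different: 3896, 3897, 3901, 3902, 3904, 3905, …, 4018, 4019.
65 qualify.

65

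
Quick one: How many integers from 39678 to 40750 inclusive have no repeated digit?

319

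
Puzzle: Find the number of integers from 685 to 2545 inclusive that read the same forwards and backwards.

47

The integers in [685, 2545] that read the same forwards and backwards: 686, 696, 707, 717, 727, 737, …, 2332, 2442.
47 qualify.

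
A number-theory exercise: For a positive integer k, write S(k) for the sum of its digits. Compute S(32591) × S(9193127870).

940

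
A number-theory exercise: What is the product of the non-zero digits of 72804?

448

7×2×8×4 = 448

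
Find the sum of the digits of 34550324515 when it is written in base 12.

47

34550324515 in base 12 is 6842A00917.
Digit sum: 6+8+4+2+10+0+0+9+1+7 = 47.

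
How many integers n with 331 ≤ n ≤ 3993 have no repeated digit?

1992

The integers in [331, 3993] that have no repeated digit: 340, 341, 342, 345, 346, 347, …, 3986, 3987.
1992 qualify.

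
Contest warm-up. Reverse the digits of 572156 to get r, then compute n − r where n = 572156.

Reverse of 572156 is 651275.
572156 − 651275 = -79119

-79119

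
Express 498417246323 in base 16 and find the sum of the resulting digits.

498417246323 in base 16 is 740BFBA073.
Digit sum: 7+4+0+11+15+11+10+0+7+3 = 68.

68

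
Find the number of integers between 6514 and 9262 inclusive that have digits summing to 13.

65

The integers in [6514, 9262] that have digits summing to 13: 6520, 6601, 6610, 6700, 7006, 7015, …, 9211, 9220.
65 qualify.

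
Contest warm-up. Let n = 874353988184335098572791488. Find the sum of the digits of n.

8+7+4+3+5+3+9+8+8+1+8+4+3+3+5+0+9+8+5+7+2+7+9+1+4+8+8 = 147

147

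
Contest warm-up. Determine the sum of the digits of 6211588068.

45

6+2+1+1+5+8+8+0+6+8 = 45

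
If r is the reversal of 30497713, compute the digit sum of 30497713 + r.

Reversal of 30497713 is 31779403; 30497713 + 31779403 = 62277116.
Digit sum of 62277116: 6+2+2+7+7+1+1+6 = 32.

32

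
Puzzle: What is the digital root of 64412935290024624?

9

6+4+4+1+2+9+3+5+2+9+0+0+2+4+6+2+4 = 63
6+3 = 9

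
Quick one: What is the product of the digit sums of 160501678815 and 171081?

864

S(160501678815) = 1+6+0+5+0+1+6+7+8+8+1+5 = 48.
S(171081) = 1+7+1+0+8+1 = 18.
48 · 18 = 864.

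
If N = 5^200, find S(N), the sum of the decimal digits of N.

5^200 = 62230152778611417071440640537801242405902521687211671331011166147896988340353834411839448231257136169569665895551224821247160434722900390625
Sum of its 140 digits: 556.

556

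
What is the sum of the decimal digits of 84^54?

84^54 = 81485708752956912546889108195795753074840423948625392215828283674417594720028204650657372899825875419136
Sum of its 104 digits: 504.

504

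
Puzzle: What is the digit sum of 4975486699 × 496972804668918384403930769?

167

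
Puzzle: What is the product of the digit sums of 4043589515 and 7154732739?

2112

S(4043589515) = 4+0+4+3+5+8+9+5+1+5 = 44.
S(7154732739) = 7+1+5+4+7+3+2+7+3+9 = 48.
44 · 48 = 2112.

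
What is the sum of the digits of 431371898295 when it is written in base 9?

431371898295 in base 9 is 1466401287026.
Digit sum: 1+4+6+6+4+0+1+2+8+7+0+2+6 = 47.

47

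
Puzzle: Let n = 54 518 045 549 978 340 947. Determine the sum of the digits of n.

5+4+5+1+8+0+4+5+5+4+9+9+7+8+3+4+0+9+4+7 = 101

101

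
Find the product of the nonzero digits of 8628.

8×6×2×8 = 768

768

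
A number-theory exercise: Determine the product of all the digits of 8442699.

8×4×4×2×6×9×9 = 124416

124416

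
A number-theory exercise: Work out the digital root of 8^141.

8

The digital root of n equals n mod 9 (or 9 when 9 | n), so we need 8^141 mod 9.
8^141 ≡ 8 (mod 9), so the digital root is 8.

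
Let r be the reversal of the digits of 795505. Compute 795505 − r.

Reverse of 795505 is 505597.
795505 − 505597 = 289908

289908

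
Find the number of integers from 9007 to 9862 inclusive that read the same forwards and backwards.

The integers in [9007, 9862] that read the same forwards and backwards: 9009, 9119, 9229, 9339, 9449, 9559, 9669, 9779.
8 qualify.

8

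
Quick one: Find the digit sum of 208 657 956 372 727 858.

2+0+8+6+5+7+9+5+6+3+7+2+7+2+7+8+5+8 = 97

97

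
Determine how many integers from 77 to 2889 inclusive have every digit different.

The integers in [77, 2889] that have every digit different: 78, 79, 80, 81, 82, 83, …, 2876, 2879.
1613 qualify.

1613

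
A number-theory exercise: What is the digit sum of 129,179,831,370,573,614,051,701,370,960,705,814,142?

1+2+9+1+7+9+8+3+1+3+7+0+5+7+3+6+1+4+0+5+1+7+0+1+3+7+0+9+6+0+7+0+5+8+1+4+1+4+2 = 148

148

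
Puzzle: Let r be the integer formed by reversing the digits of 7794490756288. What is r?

8826570944977

Reversing 7794490756288 gives 8826570944977.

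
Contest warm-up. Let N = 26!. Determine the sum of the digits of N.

81

26! = 403291461126605635584000000
Sum of its 27 digits: 81.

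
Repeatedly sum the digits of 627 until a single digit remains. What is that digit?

6

6+2+7 = 15
1+5 = 6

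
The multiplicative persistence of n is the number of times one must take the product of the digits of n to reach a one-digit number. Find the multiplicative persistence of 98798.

98798 → 36288 → 2304 → 0 (3 steps)

3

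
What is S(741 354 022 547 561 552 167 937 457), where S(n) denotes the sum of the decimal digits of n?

117

7+4+1+3+5+4+0+2+2+5+4+7+5+6+1+5+5+2+1+6+7+9+3+7+4+5+7 = 117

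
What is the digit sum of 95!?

95! = 10329978488239059262599702099394727095397746340117372869212250571234293987594703124871765375385424468563282236864226607350415360000000000000000000000
Sum of its 149 digits: 585.

585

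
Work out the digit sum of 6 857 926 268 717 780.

6+8+5+7+9+2+6+2+6+8+7+1+7+7+8+0 = 89

89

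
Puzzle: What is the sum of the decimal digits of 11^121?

11^121 = 1019799756996130681763726671436132304456781416468067415248292558306065071863627636642030949423377254718066066358518538286207211
Sum of its 127 digits: 560.

560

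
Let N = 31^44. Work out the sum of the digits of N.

313

31^44 = 416787349596085853594397793593920583748646209303727133530079150721
Sum of its 66 digits: 313.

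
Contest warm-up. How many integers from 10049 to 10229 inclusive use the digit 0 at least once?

The integers in [10049, 10229] that use the digit 0 at least once: 10049, 10050, 10051, 10052, 10053, 10054, …, 10228, 10229.
181 qualify.

181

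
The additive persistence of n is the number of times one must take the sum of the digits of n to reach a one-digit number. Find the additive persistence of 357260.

2

357260 → 23 → 5 (2 steps)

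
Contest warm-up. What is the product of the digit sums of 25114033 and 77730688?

S(25114033) = 2+5+1+1+4+0+3+3 = 19.
S(77730688) = 7+7+7+3+0+6+8+8 = 46.
19 · 46 = 874.

874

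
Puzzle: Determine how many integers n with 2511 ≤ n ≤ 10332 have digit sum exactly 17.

510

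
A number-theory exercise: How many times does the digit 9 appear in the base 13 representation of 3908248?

3908248 in base 13 is A6AB96.
The digit 9 appears 1 time.

1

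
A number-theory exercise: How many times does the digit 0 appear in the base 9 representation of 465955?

1

465955 in base 9 is 780147.
The digit 0 appears 1 time.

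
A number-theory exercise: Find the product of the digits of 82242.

256

8×2×2×4×2 = 256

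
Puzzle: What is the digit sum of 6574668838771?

76

6+5+7+4+6+6+8+8+3+8+7+7+1 = 76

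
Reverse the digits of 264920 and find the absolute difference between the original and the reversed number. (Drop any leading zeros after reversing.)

235458

Reverse of 264920 is 29462.
|264920 − 29462| = 235458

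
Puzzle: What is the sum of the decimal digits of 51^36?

51^36 = 29684267701169363412348271021037854925839520784208679050326801
Sum of its 62 digits: 261.

261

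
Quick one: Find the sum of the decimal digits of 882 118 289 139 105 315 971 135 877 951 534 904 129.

175

8+8+2+1+1+8+2+8+9+1+3+9+1+0+5+3+1+5+9+7+1+1+3+5+8+7+7+9+5+1+5+3+4+9+0+4+1+2+9 = 175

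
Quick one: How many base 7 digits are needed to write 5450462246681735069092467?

5450462246681735069092467 in base 7 is 145641606262041630300615431610, which has 30 digits.

30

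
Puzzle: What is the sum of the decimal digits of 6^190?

6^190 = 7058908832138275137441714381256286693952479239872708826426845298355115586433310071056455419650766360631319160429065827330547002683245509727355928576
Sum of its 148 digits: 657.

657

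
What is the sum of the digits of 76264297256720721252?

7+6+2+6+4+2+9+7+2+5+6+7+2+0+7+2+1+2+5+2 = 84

84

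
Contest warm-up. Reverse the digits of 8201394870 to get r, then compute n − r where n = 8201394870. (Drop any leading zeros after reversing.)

Reverse of 8201394870 is 784931028.
8201394870 − 784931028 = 7416463842

7416463842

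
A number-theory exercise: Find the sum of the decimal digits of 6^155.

6^155 = 4106235085356176790881933410001953374457349698379717405707288768610021327226311378205681072732760890756998910318294859776
Sum of its 121 digits: 549.

549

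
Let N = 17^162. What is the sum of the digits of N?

874

17^162 = 21514203056031250170958548164957900044739416772087448373919373822932566180480136753540140623286841596049743890908945644607614064281814348377092452075918858037020758603825757602545440461576992732019489
Sum of its 200 digits: 874.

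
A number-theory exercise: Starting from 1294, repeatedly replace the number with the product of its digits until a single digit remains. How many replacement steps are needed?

3

1294 → 72 → 14 → 4 (3 steps)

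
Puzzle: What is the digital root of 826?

7

8+2+6 = 16
1+6 = 7
(Equivalently, 826 mod 9 = 7.)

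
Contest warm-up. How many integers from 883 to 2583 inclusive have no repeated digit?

The integers in [883, 2583] that have no repeated digit: 890, 891, 892, 893, 894, 895, …, 2581, 2583.
853 qualify.

853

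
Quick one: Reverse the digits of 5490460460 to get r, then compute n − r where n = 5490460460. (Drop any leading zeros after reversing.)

4849819515

Reverse of 5490460460 is 640640945.
5490460460 − 640640945 = 4849819515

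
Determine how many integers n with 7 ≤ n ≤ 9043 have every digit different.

4788

The integers in [7, 9043] that have every digit different: 7, 8, 9, 10, 12, 13, …, 9042, 9043.
4788 qualify.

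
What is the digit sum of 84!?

84! = 3314240134565353266999387579130131288000666286242049487118846032383059131291716864129885722968716753156177920000000000000000000
Sum of its 127 digits: 477.

477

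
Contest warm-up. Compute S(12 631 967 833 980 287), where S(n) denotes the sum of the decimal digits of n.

83

1+2+6+3+1+9+6+7+8+3+3+9+8+0+2+8+7 = 83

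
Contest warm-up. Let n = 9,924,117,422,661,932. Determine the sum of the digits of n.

68

9+9+2+4+1+1+7+4+2+2+6+6+1+9+3+2 = 68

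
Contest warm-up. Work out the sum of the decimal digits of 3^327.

3^327 = 1043879318425322098381928487332006557925783753596814629790137225014803335307690260100197730657583707212531346462208438971195931096436991127279670147038126987
Sum of its 157 digits: 684.

684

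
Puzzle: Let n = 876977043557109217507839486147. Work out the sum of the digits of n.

150

8+7+6+9+7+7+0+4+3+5+5+7+1+0+9+2+1+7+5+0+7+8+3+9+4+8+6+1+4+7 = 150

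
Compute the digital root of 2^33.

8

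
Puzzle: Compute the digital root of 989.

8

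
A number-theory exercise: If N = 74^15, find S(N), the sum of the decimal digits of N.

134

74^15 = 10926367308245083982675738624
Sum of its 29 digits: 134.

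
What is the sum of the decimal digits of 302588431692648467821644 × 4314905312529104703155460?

302588431692648467821644 × 4314905312529104703155460 = 1305640431420458987481287716614043136399284776240
Sum of its 49 digits: 207.

207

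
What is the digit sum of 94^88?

94^88 = 431768660962832521370586126154342467616447603214530872539914484466966687684579712207623071769979882404571571478677384624946153437285325654565951385817609785491072437207433216
Sum of its 174 digits: 814.

814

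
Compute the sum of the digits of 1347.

15

1+3+4+7 = 15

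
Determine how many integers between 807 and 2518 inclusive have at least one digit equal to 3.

The integers in [807, 2518] that have at least one digit equal to 3: 813, 823, 830, 831, 832, 833, …, 2503, 2513.
486 qualify.

486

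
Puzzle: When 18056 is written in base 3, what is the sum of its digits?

12

18056 in base 3 is 220202202.
Digit sum: 2+2+0+2+0+2+2+0+2 = 12.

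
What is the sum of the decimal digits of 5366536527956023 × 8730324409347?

144

5366536527956023 × 8730324409347 = 46851604843666766650666146981
Sum of its 29 digits: 144.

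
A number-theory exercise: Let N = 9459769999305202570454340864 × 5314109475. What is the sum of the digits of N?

9459769999305202570454340864 × 5314109475 = 50270253384628520396445767840262086400
Sum of its 38 digits: 153.

153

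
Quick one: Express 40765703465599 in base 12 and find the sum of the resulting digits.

40765703465599 in base 12 is 46A47BB737767.
Digit sum: 4+6+10+4+7+11+11+7+3+7+7+6+7 = 90.

90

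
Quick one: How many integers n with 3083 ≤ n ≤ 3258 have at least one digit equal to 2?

79

The integers in [3083, 3258] that have at least one digit equal to 2: 3092, 3102, 3112, 3120, 3121, 3122, …, 3257, 3258.
79 qualify.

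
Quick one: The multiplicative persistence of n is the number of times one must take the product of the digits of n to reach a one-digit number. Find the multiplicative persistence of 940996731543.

940996731543 → 0 (1 step)

1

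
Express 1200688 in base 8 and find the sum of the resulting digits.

1200688 in base 8 is 4451060.
Digit sum: 4+4+5+1+0+6+0 = 20.

20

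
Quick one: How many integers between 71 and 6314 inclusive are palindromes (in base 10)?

146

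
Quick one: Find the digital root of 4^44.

The digital root of n equals n mod 9 (or 9 when 9 | n), so we need 4^44 mod 9.
4^44 ≡ 7 (mod 9), so the digital root is 7.

7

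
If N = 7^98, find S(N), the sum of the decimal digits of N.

7^98 = 66009724686219550843768321818371771650147004059278069406814190436565131829325062449
Sum of its 83 digits: 355.

355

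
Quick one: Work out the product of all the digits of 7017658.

7×0×1×7×6×5×8 = 0

0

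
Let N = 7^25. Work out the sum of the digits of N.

97

7^25 = 1341068619663964900807
Sum of its 22 digits: 97.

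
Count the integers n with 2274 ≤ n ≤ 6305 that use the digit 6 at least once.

1336

The integers in [2274, 6305] that use the digit 6 at least once: 2276, 2286, 2296, 2306, 2316, 2326, …, 6304, 6305.
1336 qualify.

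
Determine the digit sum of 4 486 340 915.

4+4+8+6+3+4+0+9+1+5 = 44

44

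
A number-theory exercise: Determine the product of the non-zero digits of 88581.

2560

8×8×5×8×1 = 2560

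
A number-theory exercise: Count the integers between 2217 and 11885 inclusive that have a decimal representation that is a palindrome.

The integers in [2217, 11885] that have a decimal representation that is a palindrome: 2222, 2332, 2442, 2552, 2662, 2772, …, 11711, 11811.
97 qualify.

97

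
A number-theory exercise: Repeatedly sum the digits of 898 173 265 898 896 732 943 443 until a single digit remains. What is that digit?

1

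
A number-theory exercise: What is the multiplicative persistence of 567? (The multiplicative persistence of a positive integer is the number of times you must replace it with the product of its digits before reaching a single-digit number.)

2

567 → 210 → 0 (2 steps)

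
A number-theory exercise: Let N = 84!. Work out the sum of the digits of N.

84! = 3314240134565353266999387579130131288000666286242049487118846032383059131291716864129885722968716753156177920000000000000000000
Sum of its 127 digits: 477.

477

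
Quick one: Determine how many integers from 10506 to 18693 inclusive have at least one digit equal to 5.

The integers in [10506, 18693] that have at least one digit equal to 5: 10506, 10507, 10508, 10509, 10510, 10511, …, 18675, 18685.
3009 qualify.

3009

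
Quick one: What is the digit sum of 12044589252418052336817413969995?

145

1+2+0+4+4+5+8+9+2+5+2+4+1+8+0+5+2+3+3+6+8+1+7+4+1+3+9+6+9+9+9+5 = 145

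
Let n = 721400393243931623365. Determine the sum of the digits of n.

76

7+2+1+4+0+0+3+9+3+2+4+3+9+3+1+6+2+3+3+6+5 = 76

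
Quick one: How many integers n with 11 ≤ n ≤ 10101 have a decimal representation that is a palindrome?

The integers in [11, 10101] that have a decimal representation that is a palindrome: 11, 22, 33, 44, 55, 66, …, 10001, 10101.
191 qualify.

191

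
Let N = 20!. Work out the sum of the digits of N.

20! = 2432902008176640000
Sum of its 19 digits: 54.

54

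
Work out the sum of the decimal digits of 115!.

648

115! = 292509369349301569068815180481773552003419272043053514672100535242441942363589054622883930786268803187059211939585703515345785120071002251720730101703194015956992000000000000000000000000000
Sum of its 189 digits: 648.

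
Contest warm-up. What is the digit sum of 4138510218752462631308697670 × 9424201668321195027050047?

4138510218752462631308697670 × 9424201668321195027050047 = 39002154907931272110746190766619306250759593482290490
Sum of its 53 digits: 220.

220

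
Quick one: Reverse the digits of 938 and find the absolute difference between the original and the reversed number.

Reverse of 938 is 839.
|938 − 839| = 99

99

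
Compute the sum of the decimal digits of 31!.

31! = 8222838654177922817725562880000000
Sum of its 34 digits: 135.

135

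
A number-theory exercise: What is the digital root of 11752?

7

1+1+7+5+2 = 16
1+6 = 7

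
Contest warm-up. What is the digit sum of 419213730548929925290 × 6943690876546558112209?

190

419213730548929925290 × 6943690876546558112209 = 2910890556135651858980450187311529806865610
Sum of its 43 digits: 190.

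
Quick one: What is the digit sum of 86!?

86! = 24227095383672732381765523203441259715284870552429381750838764496720162249742450276789464634901319465571660595200000000000000000000
Sum of its 131 digits: 495.

495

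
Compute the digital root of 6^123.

9

The digital root of n equals n mod 9 (or 9 when 9 | n), so we need 6^123 mod 9.
6^123 ≡ 0 (mod 9), so the digital root is 9.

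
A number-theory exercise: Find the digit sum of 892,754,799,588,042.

87

8+9+2+7+5+4+7+9+9+5+8+8+0+4+2 = 87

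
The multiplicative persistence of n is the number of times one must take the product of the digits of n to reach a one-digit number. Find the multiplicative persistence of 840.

840 → 0 (1 step)

1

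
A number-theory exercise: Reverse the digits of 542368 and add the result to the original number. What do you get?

1405613

Reverse of 542368 is 863245.
542368 + 863245 = 1405613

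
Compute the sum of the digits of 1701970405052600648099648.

1+7+0+1+9+7+0+4+0+5+0+5+2+6+0+0+6+4+8+0+9+9+6+4+8 = 101

101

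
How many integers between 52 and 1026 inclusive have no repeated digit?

The integers in [52, 1026] that have no repeated digit: 52, 53, 54, 56, 57, 58, …, 1025, 1026.
695 qualify.

695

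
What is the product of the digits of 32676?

1512

3×2×6×7×6 = 1512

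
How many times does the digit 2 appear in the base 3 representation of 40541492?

6

40541492 in base 3 is 2211021201110202.
The digit 2 appears 6 times.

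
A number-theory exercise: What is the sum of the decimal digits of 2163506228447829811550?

89

2+1+6+3+5+0+6+2+2+8+4+4+7+8+2+9+8+1+1+5+5+0 = 89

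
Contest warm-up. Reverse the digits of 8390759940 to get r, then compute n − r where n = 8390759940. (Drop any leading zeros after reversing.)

7891189002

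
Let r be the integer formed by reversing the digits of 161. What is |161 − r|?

Reverse of 161 is 161.
|161 − 161| = 0

0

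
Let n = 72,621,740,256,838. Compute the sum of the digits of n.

7+2+6+2+1+7+4+0+2+5+6+8+3+8 = 61

61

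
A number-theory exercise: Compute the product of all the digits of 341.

12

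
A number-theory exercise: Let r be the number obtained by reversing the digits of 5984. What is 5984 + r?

10879

Reverse of 5984 is 4895.
5984 + 4895 = 10879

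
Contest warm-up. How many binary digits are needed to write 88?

7

88 in base 2 is 1011000, which has 7 digits.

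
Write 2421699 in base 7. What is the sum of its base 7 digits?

2421699 in base 7 is 26404230.
Digit sum: 2+6+4+0+4+2+3+0 = 21.

21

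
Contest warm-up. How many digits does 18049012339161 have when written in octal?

15

18049012339161 in base 8 is 406513476010731, which has 15 digits.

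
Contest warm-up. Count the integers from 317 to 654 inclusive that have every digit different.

248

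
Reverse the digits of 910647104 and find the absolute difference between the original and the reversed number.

508901085

Reverse of 910647104 is 401746019.
|910647104 − 401746019| = 508901085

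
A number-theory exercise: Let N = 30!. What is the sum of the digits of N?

30! = 265252859812191058636308480000000
Sum of its 33 digits: 117.

117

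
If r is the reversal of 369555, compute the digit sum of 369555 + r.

30

Reversal of 369555 is 555963; 369555 + 555963 = 925518.
Digit sum of 925518: 9+2+5+5+1+8 = 30.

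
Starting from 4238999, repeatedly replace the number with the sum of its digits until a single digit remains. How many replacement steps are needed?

4238999 → 44 → 8 (2 steps)

2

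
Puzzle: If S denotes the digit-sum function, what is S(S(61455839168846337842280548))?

First digit sum: 128.
1+2+8 = 11.

11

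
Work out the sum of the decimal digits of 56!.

56! = 710998587804863451854045647463724949736497978881168458687447040000000000000
Sum of its 75 digits: 333.

333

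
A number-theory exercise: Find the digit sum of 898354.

37

8+9+8+3+5+4 = 37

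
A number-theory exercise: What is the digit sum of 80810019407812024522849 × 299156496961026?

183

80810019407812024522849 × 299156496961026 = 24174842325393569994333537456199483074
Sum of its 38 digits: 183.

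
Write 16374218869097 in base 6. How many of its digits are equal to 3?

16374218869097 in base 6 is 54454113505114225.
The digit 3 appears 1 time.

1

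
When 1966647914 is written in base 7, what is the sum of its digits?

32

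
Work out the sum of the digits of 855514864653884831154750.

114

8+5+5+5+1+4+8+6+4+6+5+3+8+8+4+8+3+1+1+5+4+7+5+0 = 114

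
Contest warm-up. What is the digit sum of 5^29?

83

5^29 = 186264514923095703125
Sum of its 21 digits: 83.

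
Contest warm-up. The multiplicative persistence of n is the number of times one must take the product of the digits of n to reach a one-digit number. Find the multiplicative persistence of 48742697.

3

48742697 → 677376 → 37044 → 0 (3 steps)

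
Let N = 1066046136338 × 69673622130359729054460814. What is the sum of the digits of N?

188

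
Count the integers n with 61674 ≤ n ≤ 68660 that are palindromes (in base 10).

69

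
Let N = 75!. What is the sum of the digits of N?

432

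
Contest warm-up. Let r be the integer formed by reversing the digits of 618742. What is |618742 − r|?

370926

Reverse of 618742 is 247816.
|618742 − 247816| = 370926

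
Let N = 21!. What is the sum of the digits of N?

21! = 51090942171709440000
Sum of its 20 digits: 63.

63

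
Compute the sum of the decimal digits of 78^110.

954

78^110 = 13502254696946564495173806638175911781507693442801145274330526912663998013367727307029015641024025066259296175308988463096511282991544425244927962245905501088755549985877751618176086220285258558878857690087424
Sum of its 209 digits: 954.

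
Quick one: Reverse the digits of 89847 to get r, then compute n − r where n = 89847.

Reverse of 89847 is 74898.
89847 − 74898 = 14949

14949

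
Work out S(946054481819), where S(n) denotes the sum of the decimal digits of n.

9+4+6+0+5+4+4+8+1+8+1+9 = 59

59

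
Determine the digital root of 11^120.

1

The digital root of n equals n mod 9 (or 9 when 9 | n), so we need 11^120 mod 9.
11^120 ≡ 1 (mod 9), so the digital root is 1.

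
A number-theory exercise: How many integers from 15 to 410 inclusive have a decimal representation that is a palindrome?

The integers in [15, 410] that have a decimal representation that is a palindrome: 22, 33, 44, 55, 66, 77, …, 393, 404.
39 qualify.

39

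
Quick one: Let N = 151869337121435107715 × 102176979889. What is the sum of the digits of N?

151869337121435107715 × 102176979889 = 15517550204812636151814103743635
Sum of its 32 digits: 113.

113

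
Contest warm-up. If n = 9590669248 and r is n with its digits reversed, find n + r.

18020330207

Reverse of 9590669248 is 8429660959.
9590669248 + 8429660959 = 18020330207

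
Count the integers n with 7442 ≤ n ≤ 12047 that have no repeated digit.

1606

The integers in [7442, 12047] that have no repeated digit: 7450, 7451, 7452, 7453, 7456, 7458, …, 12046, 12047.
1606 qualify.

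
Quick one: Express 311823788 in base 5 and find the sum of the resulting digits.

24

311823788 in base 5 is 1114311330123.
Digit sum: 1+1+1+4+3+1+1+3+3+0+1+2+3 = 24.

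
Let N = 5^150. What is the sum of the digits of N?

451

5^150 = 700649232162408535461864791644958065640130970938257885878534141944895541342930300743319094181060791015625
Sum of its 105 digits: 451.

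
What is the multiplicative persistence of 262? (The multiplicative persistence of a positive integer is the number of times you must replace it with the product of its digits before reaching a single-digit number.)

262 → 24 → 8 (2 steps)

2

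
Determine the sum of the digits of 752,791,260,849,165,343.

7+5+2+7+9+1+2+6+0+8+4+9+1+6+5+3+4+3 = 82

82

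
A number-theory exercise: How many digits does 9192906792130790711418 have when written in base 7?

9192906792130790711418 in base 7 is 65661433302363615354061242, which has 26 digits.

26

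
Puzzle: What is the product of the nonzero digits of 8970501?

2520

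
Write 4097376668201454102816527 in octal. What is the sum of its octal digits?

106

4097376668201454102816527 in base 8 is 1543516357702423613754523417.
Digit sum: 1+5+4+3+5+1+6+3+5+7+7+0+2+4+2+3+6+1+3+7+5+4+5+2+3+4+1+7 = 106.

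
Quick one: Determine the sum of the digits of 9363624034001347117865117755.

109

9+3+6+3+6+2+4+0+3+4+0+0+1+3+4+7+1+1+7+8+6+5+1+1+7+7+5+5 = 109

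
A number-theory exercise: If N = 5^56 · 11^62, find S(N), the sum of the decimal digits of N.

433

5^56 · 11^62 = 51128932177668104453611093077871801631134119102515362858063035668421125734539600671268999576568603515625
Sum of its 104 digits: 433.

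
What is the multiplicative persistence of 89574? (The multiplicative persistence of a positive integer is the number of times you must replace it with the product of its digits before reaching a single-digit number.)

2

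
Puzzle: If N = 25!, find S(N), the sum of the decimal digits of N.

25! = 15511210043330985984000000
Sum of its 26 digits: 72.

72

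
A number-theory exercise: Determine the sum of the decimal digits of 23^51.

23^51 = 2806206568815996453517295598842263495093850076703159313599472092894727
Sum of its 70 digits: 341.

341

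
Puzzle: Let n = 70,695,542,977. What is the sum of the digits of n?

61

7+0+6+9+5+5+4+2+9+7+7 = 61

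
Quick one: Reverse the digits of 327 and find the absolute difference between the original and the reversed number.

Reverse of 327 is 723.
|327 − 723| = 396

396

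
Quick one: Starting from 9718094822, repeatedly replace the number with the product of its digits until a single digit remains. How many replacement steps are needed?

1

9718094822 → 0 (1 step)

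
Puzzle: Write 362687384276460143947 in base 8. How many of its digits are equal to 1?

3

362687384276460143947 in base 8 is 47245143346307200102513.
The digit 1 appears 3 times.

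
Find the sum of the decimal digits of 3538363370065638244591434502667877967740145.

196

3+5+3+8+3+6+3+3+7+0+0+6+5+6+3+8+2+4+4+5+9+1+4+3+4+5+0+2+6+6+7+8+7+7+9+6+7+7+4+0+1+4+5 = 196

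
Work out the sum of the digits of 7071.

15

7+0+7+1 = 15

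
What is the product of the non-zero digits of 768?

336

7×6×8 = 336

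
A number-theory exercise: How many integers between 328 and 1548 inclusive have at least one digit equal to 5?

355

The integers in [328, 1548] that have at least one digit equal to 5: 335, 345, 350, 351, 352, 353, …, 1547, 1548.
355 qualify.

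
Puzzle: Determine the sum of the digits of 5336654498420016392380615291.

5+3+3+6+6+5+4+4+9+8+4+2+0+0+1+6+3+9+2+3+8+0+6+1+5+2+9+1 = 115

115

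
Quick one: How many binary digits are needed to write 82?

82 in base 2 is 1010010, which has 7 digits.

7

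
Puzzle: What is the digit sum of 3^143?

288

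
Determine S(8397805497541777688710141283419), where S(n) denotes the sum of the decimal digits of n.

154

8+3+9+7+8+0+5+4+9+7+5+4+1+7+7+7+6+8+8+7+1+0+1+4+1+2+8+3+4+1+9 = 154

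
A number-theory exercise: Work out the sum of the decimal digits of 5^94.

5^94 = 504870979341447555463506281780983186990852118469774723052978515625
Sum of its 66 digits: 319.

319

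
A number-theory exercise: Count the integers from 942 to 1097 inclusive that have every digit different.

The integers in [942, 1097] that have every digit different: 942, 943, 945, 946, 947, 948, …, 1096, 1097.
93 qualify.

93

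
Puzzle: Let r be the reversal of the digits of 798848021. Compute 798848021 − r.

Reverse of 798848021 is 120848897.
798848021 − 120848897 = 677999124

677999124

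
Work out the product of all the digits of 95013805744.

0

9×5×0×1×3×8×0×5×7×4×4 = 0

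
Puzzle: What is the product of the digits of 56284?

5×6×2×8×4 = 1920

1920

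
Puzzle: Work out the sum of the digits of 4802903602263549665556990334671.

4+8+0+2+9+0+3+6+0+2+2+6+3+5+4+9+6+6+5+5+5+6+9+9+0+3+3+4+6+7+1 = 138

138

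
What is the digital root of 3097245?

3+0+9+7+2+4+5 = 30
3+0 = 3

3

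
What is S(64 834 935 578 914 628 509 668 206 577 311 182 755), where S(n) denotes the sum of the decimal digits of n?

186

6+4+8+3+4+9+3+5+5+7+8+9+1+4+6+2+8+5+0+9+6+6+8+2+0+6+5+7+7+3+1+1+1+8+2+7+5+5 = 186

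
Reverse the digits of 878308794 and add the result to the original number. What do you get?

1376112672

Reverse of 878308794 is 497803878.
878308794 + 497803878 = 1376112672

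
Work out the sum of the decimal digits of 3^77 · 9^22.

3^77 · 9^22 = 5391030899743293631239539488528815119194426882613553319203
Sum of its 58 digits: 261.

261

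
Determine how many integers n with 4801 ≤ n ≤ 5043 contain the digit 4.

The integers in [4801, 5043] that contain the digit 4: 4801, 4802, 4803, 4804, 4805, 4806, …, 5042, 5043.
207 qualify.

207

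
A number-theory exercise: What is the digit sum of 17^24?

17^24 = 339448671314611904643504117121
Sum of its 30 digits: 109.

109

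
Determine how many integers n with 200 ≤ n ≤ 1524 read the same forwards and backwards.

The integers in [200, 1524] that read the same forwards and backwards: 202, 212, 222, 232, 242, 252, …, 1331, 1441.
85 qualify.

85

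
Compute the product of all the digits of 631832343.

6×3×1×8×3×2×3×4×3 = 31104

31104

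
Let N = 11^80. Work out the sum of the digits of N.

11^80 = 204840021458546589812482594366668142542429986589197318528619143395036962199099876801
Sum of its 84 digits: 409.

409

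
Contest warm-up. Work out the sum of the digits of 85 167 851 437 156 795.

8+5+1+6+7+8+5+1+4+3+7+1+5+6+7+9+5 = 88

88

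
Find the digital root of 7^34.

The digital root of n equals n mod 9 (or 9 when 9 | n), so we need 7^34 mod 9.
7^34 ≡ 7 (mod 9), so the digital root is 7.

7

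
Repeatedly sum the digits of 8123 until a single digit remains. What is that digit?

5

8+1+2+3 = 14
1+4 = 5
(Equivalently, 8123 mod 9 = 5.)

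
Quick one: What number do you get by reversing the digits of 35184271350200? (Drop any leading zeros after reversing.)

Reversing 35184271350200 gives 205317248153.

205317248153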